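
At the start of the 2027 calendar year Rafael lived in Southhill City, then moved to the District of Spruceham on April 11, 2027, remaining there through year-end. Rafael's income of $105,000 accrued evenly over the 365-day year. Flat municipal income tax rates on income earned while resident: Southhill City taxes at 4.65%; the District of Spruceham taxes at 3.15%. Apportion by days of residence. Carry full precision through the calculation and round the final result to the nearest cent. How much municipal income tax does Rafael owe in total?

$3,739.01

Southhill City, January 1 – April 10, 2027: 100 days → $105,000 × 4.65% × 100/365 = $1,337.6712
The District of Spruceham, April 11 – December 31, 2027: 265 days → $105,000 × 3.15% × 265/365 = $2,401.3356
Total = $3,739.0068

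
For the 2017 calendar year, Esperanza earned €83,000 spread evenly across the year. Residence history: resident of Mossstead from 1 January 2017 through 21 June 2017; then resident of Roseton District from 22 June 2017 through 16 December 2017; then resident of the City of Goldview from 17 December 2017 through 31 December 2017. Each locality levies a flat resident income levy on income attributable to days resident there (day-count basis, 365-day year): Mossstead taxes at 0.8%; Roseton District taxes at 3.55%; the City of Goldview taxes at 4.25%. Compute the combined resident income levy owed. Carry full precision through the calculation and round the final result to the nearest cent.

Mossstead, 1 January – 21 June 2017: 172 days → €83,000 × 0.8% × 172/365 = €312.8986
Roseton District, 22 June – 16 December 2017: 178 days → €83,000 × 3.55% × 178/365 = €1,436.9233
The City of Goldview, 17 December – 31 December 2017: 15 days → €83,000 × 4.25% × 15/365 = €144.9658
Total = €1,894.7877

€1,894.79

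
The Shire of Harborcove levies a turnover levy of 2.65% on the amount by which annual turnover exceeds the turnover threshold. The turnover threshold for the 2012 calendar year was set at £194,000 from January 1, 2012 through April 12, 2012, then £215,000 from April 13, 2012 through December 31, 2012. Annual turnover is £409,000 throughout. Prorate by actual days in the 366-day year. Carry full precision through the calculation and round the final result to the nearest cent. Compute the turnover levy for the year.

January 1 – April 12, 2012: 103 days, exemption £194,000 → (£409,000 − £194,000) × 2.65% × 103/366 = £1,603.3948
April 13 – December 31, 2012: 263 days, exemption £215,000 → (£409,000 − £215,000) × 2.65% × 263/366 = £3,694.2158
Total = £5,297.6107

£5,297.61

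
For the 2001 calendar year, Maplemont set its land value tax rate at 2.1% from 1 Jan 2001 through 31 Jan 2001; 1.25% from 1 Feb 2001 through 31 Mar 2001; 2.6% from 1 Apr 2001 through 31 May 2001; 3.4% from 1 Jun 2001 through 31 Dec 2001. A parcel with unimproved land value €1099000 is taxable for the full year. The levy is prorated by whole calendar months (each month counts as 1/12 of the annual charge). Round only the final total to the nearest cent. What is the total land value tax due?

1 Jan – 31 Jan 2001: 1 month at 2.1% → €1099000 × 2.1% × 1/12 = €1923.2500
1 Feb – 31 Mar 2001: 2 months at 1.25% → €1099000 × 1.25% × 2/12 = €2289.5833
1 Apr – 31 May 2001: 2 months at 2.6% → €1099000 × 2.6% × 2/12 = €4762.3333
1 Jun – 31 Dec 2001: 7 months at 3.4% → €1099000 × 3.4% × 7/12 = €21796.8333
Total = €30772.0000

€30772.00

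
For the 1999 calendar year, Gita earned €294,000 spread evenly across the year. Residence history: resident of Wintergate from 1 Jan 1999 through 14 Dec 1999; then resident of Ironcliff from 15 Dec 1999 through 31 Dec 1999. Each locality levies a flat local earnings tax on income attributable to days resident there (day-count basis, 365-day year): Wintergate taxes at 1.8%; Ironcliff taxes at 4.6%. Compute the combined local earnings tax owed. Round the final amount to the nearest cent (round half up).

€5,675.41

Wintergate, 1 Jan – 14 Dec 1999: 348 days → €294,000 × 1.8% × 348/365 = €5,045.5233
Ironcliff, 15 Dec – 31 Dec 1999: 17 days → €294,000 × 4.6% × 17/365 = €629.8849
Total = €5,675.4082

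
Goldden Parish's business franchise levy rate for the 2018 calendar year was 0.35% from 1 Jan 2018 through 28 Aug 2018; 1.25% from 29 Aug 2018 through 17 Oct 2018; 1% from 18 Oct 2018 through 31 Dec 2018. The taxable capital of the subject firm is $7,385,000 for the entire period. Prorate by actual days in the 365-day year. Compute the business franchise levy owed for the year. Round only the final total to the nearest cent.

$44,815.82

1 Jan – 28 Aug 2018: 240 days at 0.35% → $7,385,000 × 0.35% × 240/365 = $16,995.6164
29 Aug – 17 Oct 2018: 50 days at 1.25% → $7,385,000 × 1.25% × 50/365 = $12,645.5479
18 Oct – 31 Dec 2018: 75 days at 1% → $7,385,000 × 1% × 75/365 = $15,174.6575
Total = $44,815.8219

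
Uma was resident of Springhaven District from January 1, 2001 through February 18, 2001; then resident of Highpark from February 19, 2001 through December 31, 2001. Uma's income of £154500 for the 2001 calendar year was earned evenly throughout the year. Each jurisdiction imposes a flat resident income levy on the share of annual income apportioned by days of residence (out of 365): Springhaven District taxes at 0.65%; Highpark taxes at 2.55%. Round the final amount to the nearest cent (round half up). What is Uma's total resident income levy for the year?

Springhaven District, January 1 – February 18, 2001: 49 days → £154500 × 0.65% × 49/365 = £134.8171
Highpark, February 19 – December 31, 2001: 316 days → £154500 × 2.55% × 316/365 = £3410.8521
Total = £3545.6692

£3545.67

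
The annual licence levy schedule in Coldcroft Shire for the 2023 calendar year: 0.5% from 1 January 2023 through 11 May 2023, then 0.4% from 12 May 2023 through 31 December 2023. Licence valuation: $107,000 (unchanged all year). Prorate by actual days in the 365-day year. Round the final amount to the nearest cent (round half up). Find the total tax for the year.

1 January – 11 May 2023: 131 days at 0.5% → $107,000 × 0.5% × 131/365 = $192.0137
12 May – 31 December 2023: 234 days at 0.4% → $107,000 × 0.4% × 234/365 = $274.3890
Total = $466.4027

$466.40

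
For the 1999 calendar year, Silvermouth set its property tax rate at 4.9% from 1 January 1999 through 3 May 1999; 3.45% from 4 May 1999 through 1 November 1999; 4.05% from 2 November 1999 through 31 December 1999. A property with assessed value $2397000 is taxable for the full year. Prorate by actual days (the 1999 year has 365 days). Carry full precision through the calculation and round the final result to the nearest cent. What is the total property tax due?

$96773.13

1 January – 3 May 1999: 123 days at 4.9% → $2397000 × 4.9% × 123/365 = $39580.0521
4 May – 1 November 1999: 182 days at 3.45% → $2397000 × 3.45% × 182/365 = $41234.9671
2 November – 31 December 1999: 60 days at 4.05% → $2397000 × 4.05% × 60/365 = $15958.1096
Total = $96773.1288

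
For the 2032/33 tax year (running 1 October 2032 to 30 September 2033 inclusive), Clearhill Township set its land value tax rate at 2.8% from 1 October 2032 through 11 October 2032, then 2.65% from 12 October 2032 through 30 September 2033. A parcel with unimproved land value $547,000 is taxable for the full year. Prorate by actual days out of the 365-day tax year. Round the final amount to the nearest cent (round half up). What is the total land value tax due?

1 October – 11 October 2032: 11 days at 2.8% → $547,000 × 2.8% × 11/365 = $461.5781
12 October 2032 – 30 September 2033: 354 days at 2.65% → $547,000 × 2.65% × 354/365 = $14,058.6493
Total = $14,520.2274

$14,520.23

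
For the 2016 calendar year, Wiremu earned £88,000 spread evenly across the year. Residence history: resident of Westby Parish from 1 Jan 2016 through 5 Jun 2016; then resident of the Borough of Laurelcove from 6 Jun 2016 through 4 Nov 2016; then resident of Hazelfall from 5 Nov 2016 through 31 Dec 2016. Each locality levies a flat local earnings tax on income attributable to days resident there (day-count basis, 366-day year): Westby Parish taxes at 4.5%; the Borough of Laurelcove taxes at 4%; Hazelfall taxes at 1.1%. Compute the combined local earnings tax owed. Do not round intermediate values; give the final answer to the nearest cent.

£3,311.30

Westby Parish, 1 Jan – 5 Jun 2016: 157 days → £88,000 × 4.5% × 157/366 = £1,698.6885
The Borough of Laurelcove, 6 Jun – 4 Nov 2016: 152 days → £88,000 × 4% × 152/366 = £1,461.8579
Hazelfall, 5 Nov – 31 Dec 2016: 57 days → £88,000 × 1.1% × 57/366 = £150.7541
Total = £3,311.3005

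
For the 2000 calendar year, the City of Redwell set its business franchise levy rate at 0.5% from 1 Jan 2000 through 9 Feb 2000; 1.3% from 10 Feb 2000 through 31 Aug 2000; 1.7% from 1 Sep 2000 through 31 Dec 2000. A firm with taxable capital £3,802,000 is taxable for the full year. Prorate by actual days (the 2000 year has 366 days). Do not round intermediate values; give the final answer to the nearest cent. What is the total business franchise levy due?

1 Jan – 9 Feb 2000: 40 days at 0.5% → £3,802,000 × 0.5% × 40/366 = £2,077.5956
10 Feb – 31 Aug 2000: 204 days at 1.3% → £3,802,000 × 1.3% × 204/366 = £27,548.9180
1 Sep – 31 Dec 2000: 122 days at 1.7% → £3,802,000 × 1.7% × 122/366 = £21,544.6667
Total = £51,171.1803

£51,171.18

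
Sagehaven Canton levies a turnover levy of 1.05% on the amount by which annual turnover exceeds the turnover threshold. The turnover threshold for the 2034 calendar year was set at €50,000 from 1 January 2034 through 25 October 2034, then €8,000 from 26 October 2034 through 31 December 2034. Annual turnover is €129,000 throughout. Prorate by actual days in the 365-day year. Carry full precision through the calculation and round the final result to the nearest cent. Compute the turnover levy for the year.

€910.45

1 January – 25 October 2034: 298 days, exemption €50,000 → (€129,000 − €50,000) × 1.05% × 298/365 = €677.2356
26 October – 31 December 2034: 67 days, exemption €8,000 → (€129,000 − €8,000) × 1.05% × 67/365 = €233.2151
Total = €910.4507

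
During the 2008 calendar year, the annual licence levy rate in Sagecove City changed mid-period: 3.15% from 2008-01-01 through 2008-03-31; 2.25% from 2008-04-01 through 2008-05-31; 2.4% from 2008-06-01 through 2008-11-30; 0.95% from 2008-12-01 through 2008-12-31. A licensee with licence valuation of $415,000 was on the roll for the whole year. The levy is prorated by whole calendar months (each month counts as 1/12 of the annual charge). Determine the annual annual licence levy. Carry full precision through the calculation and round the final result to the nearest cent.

2008-01-01 to 2008-03-31: 3 months at 3.15% → $415,000 × 3.15% × 3/12 = $3,268.1250
2008-04-01 to 2008-05-31: 2 months at 2.25% → $415,000 × 2.25% × 2/12 = $1,556.2500
2008-06-01 to 2008-11-30: 6 months at 2.4% → $415,000 × 2.4% × 6/12 = $4,980.0000
2008-12-01 to 2008-12-31: 1 month at 0.95% → $415,000 × 0.95% × 1/12 = $328.5417
Total = $10,132.9167

$10,132.92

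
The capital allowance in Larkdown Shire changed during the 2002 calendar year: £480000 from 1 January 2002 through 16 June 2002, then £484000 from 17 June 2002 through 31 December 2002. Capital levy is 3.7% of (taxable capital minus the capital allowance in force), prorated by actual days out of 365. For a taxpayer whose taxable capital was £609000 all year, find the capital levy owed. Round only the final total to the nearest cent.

£4692.72

1 January – 16 June 2002: 167 days, exemption £480000 → (£609000 − £480000) × 3.7% × 167/365 = £2183.8110
17 June – 31 December 2002: 198 days, exemption £484000 → (£609000 − £484000) × 3.7% × 198/365 = £2508.9041
Total = £4692.7151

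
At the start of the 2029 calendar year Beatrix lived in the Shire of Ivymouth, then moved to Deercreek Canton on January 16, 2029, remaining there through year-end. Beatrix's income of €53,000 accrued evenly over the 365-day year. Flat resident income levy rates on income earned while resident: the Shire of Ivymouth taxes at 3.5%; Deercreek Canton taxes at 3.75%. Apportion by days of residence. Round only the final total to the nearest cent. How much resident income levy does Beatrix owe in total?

The Shire of Ivymouth, January 1 – January 15, 2029: 15 days → €53,000 × 3.5% × 15/365 = €76.2329
Deercreek Canton, January 16 – December 31, 2029: 350 days → €53,000 × 3.75% × 350/365 = €1,905.8219
Total = €1,982.0548

€1,982.05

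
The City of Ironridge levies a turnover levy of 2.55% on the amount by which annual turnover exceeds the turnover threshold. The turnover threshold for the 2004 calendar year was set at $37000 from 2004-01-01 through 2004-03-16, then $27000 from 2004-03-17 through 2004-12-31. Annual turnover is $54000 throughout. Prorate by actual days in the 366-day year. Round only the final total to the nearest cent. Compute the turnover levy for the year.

2004-01-01 to 2004-03-16: 76 days, exemption $37000 → ($54000 − $37000) × 2.55% × 76/366 = $90.0164
2004-03-17 to 2004-12-31: 290 days, exemption $27000 → ($54000 − $27000) × 2.55% × 290/366 = $545.5328
Total = $635.5492

$635.55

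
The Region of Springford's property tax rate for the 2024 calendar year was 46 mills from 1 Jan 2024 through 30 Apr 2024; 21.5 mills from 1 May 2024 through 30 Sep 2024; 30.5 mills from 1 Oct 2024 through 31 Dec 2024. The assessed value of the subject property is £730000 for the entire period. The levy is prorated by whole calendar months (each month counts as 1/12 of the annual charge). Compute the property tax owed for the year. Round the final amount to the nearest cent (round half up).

£23299.17

1 Jan – 30 Apr 2024: 4 months at 46 mills → £730000 × 4.6% × 4/12 = £11193.3333
1 May – 30 Sep 2024: 5 months at 21.5 mills → £730000 × 2.15% × 5/12 = £6539.5833
1 Oct – 31 Dec 2024: 3 months at 30.5 mills → £730000 × 3.05% × 3/12 = £5566.2500
Total = £23299.1667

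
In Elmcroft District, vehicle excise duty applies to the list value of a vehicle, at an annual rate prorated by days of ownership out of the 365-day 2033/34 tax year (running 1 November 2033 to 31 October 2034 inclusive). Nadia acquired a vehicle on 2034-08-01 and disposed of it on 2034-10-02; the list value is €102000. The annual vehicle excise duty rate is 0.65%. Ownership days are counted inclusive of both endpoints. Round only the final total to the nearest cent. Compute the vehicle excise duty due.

Days held (2034-08-01 to 2034-10-02): 63 out of 365
Tax = €102000 × 0.65% × 63/365 = €114.4356

€114.44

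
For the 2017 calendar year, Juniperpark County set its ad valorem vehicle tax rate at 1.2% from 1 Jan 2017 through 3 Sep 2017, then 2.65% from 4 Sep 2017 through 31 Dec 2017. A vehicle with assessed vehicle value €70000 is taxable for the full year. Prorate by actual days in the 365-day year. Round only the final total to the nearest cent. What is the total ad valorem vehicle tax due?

€1170.92

1 Jan – 3 Sep 2017: 246 days at 1.2% → €70000 × 1.2% × 246/365 = €566.1370
4 Sep – 31 Dec 2017: 119 days at 2.65% → €70000 × 2.65% × 119/365 = €604.7808
Total = €1170.9178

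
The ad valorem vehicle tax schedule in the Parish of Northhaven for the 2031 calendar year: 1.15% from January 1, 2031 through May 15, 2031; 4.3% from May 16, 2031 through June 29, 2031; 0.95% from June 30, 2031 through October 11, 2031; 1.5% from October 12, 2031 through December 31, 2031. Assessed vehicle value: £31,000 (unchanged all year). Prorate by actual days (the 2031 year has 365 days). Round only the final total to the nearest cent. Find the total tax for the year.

January 1 – May 15, 2031: 135 days at 1.15% → £31,000 × 1.15% × 135/365 = £131.8562
May 16 – June 29, 2031: 45 days at 4.3% → £31,000 × 4.3% × 45/365 = £164.3425
June 30 – October 11, 2031: 104 days at 0.95% → £31,000 × 0.95% × 104/365 = £83.9123
October 12 – December 31, 2031: 81 days at 1.5% → £31,000 × 1.5% × 81/365 = £103.1918
Total = £483.3027

£483.30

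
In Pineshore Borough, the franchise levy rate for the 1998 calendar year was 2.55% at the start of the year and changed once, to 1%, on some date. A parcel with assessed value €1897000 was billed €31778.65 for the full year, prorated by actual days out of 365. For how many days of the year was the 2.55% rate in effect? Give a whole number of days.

Let d = days at the first rate; then 365 − d days at the second rate.
€1897000 × [2.55%·d + 1%·(365−d)] / 365 = €31778.65
Solving gives d = 159, so the new rate took effect on 9 Jun 1998.

159 days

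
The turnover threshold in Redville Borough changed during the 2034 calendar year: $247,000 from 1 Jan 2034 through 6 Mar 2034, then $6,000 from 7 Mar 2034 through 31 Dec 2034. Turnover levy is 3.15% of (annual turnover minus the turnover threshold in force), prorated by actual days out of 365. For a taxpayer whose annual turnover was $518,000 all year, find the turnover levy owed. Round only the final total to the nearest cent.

1 Jan – 6 Mar 2034: 65 days, exemption $247,000 → ($518,000 − $247,000) × 3.15% × 65/365 = $1,520.1986
7 Mar – 31 Dec 2034: 300 days, exemption $6,000 → ($518,000 − $6,000) × 3.15% × 300/365 = $13,255.8904
Total = $14,776.0890

$14,776.09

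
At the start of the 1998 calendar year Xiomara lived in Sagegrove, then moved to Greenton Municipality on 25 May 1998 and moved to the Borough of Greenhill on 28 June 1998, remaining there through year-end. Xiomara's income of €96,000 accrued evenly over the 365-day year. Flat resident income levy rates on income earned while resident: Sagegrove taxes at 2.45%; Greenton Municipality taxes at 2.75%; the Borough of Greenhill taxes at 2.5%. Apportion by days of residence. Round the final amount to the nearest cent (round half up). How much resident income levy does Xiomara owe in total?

Sagegrove, 1 January – 24 May 1998: 144 days → €96,000 × 2.45% × 144/365 = €927.9123
Greenton Municipality, 25 May – 27 June 1998: 34 days → €96,000 × 2.75% × 34/365 = €245.9178
The Borough of Greenhill, 28 June – 31 December 1998: 187 days → €96,000 × 2.5% × 187/365 = €1,229.5890
Total = €2,403.4192

€2,403.42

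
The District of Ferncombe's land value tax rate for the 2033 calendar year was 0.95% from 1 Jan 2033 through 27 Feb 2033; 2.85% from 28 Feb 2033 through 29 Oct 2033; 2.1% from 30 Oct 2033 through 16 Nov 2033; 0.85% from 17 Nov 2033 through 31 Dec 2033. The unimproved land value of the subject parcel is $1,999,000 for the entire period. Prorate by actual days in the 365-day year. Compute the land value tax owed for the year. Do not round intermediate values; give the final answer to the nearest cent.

$45,267.77

1 Jan – 27 Feb 2033: 58 days at 0.95% → $1,999,000 × 0.95% × 58/365 = $3,017.6685
28 Feb – 29 Oct 2033: 244 days at 2.85% → $1,999,000 × 2.85% × 244/365 = $38,085.0575
30 Oct – 16 Nov 2033: 18 days at 2.1% → $1,999,000 × 2.1% × 18/365 = $2,070.1973
17 Nov – 31 Dec 2033: 45 days at 0.85% → $1,999,000 × 0.85% × 45/365 = $2,094.8425
Total = $45,267.7658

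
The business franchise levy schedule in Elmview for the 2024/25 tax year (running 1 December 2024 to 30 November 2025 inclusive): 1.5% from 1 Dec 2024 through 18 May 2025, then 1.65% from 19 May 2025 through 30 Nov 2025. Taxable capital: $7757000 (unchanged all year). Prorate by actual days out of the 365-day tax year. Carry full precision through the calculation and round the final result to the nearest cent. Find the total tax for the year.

1 Dec 2024 – 18 May 2025: 169 days at 1.5% → $7757000 × 1.5% × 169/365 = $53873.9589
19 May – 30 Nov 2025: 196 days at 1.65% → $7757000 × 1.65% × 196/365 = $68729.1452
Total = $122603.1041

$122603.10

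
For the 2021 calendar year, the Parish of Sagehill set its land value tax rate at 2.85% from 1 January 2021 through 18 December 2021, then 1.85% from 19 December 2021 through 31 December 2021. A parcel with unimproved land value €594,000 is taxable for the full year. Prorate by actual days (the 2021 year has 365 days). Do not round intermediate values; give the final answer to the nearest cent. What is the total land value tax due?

€16,717.44

1 January – 18 December 2021: 352 days at 2.85% → €594,000 × 2.85% × 352/365 = €16,326.0493
19 December – 31 December 2021: 13 days at 1.85% → €594,000 × 1.85% × 13/365 = €391.3890
Total = €16,717.4384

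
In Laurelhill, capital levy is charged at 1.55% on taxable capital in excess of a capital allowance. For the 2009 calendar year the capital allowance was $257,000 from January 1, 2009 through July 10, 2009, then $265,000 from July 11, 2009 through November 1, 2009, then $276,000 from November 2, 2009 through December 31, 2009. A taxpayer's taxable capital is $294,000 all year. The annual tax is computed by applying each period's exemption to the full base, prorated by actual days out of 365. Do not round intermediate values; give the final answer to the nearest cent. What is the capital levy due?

$486.36

January 1 – July 10, 2009: 191 days, exemption $257,000 → ($294,000 − $257,000) × 1.55% × 191/365 = $300.1055
July 11 – November 1, 2009: 114 days, exemption $265,000 → ($294,000 − $265,000) × 1.55% × 114/365 = $140.3918
November 2 – December 31, 2009: 60 days, exemption $276,000 → ($294,000 − $276,000) × 1.55% × 60/365 = $45.8630
Total = $486.3603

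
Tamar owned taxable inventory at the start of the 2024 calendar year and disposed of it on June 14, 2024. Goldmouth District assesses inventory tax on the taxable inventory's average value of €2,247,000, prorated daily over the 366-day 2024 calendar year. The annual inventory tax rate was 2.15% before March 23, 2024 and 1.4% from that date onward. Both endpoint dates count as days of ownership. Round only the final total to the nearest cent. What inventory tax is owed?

January 1 – March 22, 2024: 82 days at 2.15% → €2,247,000 × 2.15% × 82/366 = €10,823.6639
March 23 – June 14, 2024: 84 days at 1.4% → €2,247,000 × 1.4% × 84/366 = €7,219.8689
Total = €18,043.5328

€18,043.53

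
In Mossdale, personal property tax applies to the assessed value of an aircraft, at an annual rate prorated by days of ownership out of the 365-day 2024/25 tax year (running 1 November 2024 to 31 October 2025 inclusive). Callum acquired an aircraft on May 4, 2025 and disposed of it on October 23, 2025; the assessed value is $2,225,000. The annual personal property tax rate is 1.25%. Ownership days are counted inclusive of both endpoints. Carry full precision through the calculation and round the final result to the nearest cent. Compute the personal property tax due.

Days held (May 4 – October 23, 2025): 173 out of 365
Tax = $2,225,000 × 1.25% × 173/365 = $13,182.3630

$13,182.36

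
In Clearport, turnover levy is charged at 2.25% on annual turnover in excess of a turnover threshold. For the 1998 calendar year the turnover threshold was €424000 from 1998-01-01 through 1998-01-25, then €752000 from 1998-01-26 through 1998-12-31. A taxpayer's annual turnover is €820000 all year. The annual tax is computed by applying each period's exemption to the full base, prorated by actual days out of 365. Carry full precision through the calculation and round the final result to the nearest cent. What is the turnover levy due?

1998-01-01 to 1998-01-25: 25 days, exemption €424000 → (€820000 − €424000) × 2.25% × 25/365 = €610.2740
1998-01-26 to 1998-12-31: 340 days, exemption €752000 → (€820000 − €752000) × 2.25% × 340/365 = €1425.2055
Total = €2035.4795

€2035.48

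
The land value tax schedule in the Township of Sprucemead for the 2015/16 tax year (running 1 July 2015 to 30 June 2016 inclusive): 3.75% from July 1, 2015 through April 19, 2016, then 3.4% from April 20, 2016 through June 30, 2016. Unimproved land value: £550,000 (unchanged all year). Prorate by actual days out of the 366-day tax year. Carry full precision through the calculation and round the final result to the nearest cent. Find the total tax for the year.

£20,246.31

July 1, 2015 – April 19, 2016: 294 days at 3.75% → £550,000 × 3.75% × 294/366 = £16,567.6230
April 20 – June 30, 2016: 72 days at 3.4% → £550,000 × 3.4% × 72/366 = £3,678.6885
Total = £20,246.3115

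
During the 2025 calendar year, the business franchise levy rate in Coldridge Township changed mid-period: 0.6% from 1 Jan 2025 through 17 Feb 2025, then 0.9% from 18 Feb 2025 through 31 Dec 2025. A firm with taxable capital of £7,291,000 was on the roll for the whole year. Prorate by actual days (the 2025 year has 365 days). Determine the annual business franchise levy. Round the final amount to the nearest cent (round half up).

£62,742.55

1 Jan – 17 Feb 2025: 48 days at 0.6% → £7,291,000 × 0.6% × 48/365 = £5,752.8986
18 Feb – 31 Dec 2025: 317 days at 0.9% → £7,291,000 × 0.9% × 317/365 = £56,989.6521
Total = £62,742.5507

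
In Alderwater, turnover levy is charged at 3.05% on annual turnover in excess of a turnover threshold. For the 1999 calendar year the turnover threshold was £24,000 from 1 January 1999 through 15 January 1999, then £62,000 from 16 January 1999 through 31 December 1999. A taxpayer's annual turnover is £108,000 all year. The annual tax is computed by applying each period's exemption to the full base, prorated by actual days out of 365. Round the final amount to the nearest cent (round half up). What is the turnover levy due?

1 January – 15 January 1999: 15 days, exemption £24,000 → (£108,000 − £24,000) × 3.05% × 15/365 = £105.2877
16 January – 31 December 1999: 350 days, exemption £62,000 → (£108,000 − £62,000) × 3.05% × 350/365 = £1,345.3425
Total = £1,450.6301

£1,450.63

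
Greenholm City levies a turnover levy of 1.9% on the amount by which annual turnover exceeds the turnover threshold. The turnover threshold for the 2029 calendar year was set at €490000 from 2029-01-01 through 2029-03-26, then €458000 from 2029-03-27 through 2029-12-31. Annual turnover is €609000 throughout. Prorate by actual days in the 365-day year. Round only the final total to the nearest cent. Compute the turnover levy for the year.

2029-01-01 to 2029-03-26: 85 days, exemption €490000 → (€609000 − €490000) × 1.9% × 85/365 = €526.5342
2029-03-27 to 2029-12-31: 280 days, exemption €458000 → (€609000 − €458000) × 1.9% × 280/365 = €2200.8767
Total = €2727.4110

€2727.41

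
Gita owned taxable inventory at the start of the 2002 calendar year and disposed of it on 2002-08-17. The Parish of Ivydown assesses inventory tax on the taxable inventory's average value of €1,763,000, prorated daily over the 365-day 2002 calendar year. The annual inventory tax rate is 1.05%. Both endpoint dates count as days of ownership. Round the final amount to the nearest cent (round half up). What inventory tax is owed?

Days held (2002-01-01 to 2002-08-17): 229 out of 365
Tax = €1,763,000 × 1.05% × 229/365 = €11,614.0644

€11,614.06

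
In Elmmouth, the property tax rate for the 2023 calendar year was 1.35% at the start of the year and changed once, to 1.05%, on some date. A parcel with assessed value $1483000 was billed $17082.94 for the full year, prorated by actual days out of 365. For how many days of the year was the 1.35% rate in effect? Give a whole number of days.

124 days

Let d = days at the first rate; then 365 − d days at the second rate.
$1483000 × [1.35%·d + 1.05%·(365−d)] / 365 = $17082.94
Solving gives d = 124, so the new rate took effect on 5 May 2023.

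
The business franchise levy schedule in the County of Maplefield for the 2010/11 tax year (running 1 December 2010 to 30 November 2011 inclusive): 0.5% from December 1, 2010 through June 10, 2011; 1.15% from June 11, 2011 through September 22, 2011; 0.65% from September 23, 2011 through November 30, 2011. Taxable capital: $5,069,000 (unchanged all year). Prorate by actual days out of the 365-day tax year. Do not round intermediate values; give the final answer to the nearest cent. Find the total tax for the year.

December 1, 2010 – June 10, 2011: 192 days at 0.5% → $5,069,000 × 0.5% × 192/365 = $13,332.1644
June 11 – September 22, 2011: 104 days at 1.15% → $5,069,000 × 1.15% × 104/365 = $16,609.6548
September 23 – November 30, 2011: 69 days at 0.65% → $5,069,000 × 0.65% × 69/365 = $6,228.6205
Total = $36,170.4397

$36,170.44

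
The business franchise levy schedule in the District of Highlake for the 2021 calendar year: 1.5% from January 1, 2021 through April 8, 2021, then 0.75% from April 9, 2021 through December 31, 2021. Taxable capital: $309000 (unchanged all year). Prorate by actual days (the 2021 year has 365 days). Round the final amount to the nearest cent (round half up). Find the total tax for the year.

$2939.73

January 1 – April 8, 2021: 98 days at 1.5% → $309000 × 1.5% × 98/365 = $1244.4658
April 9 – December 31, 2021: 267 days at 0.75% → $309000 × 0.75% × 267/365 = $1695.2671
Total = $2939.7329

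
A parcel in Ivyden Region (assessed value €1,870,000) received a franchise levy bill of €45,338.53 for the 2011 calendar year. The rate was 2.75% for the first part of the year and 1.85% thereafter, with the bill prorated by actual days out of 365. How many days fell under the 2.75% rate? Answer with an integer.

Let d = days at the first rate; then 365 − d days at the second rate.
€1,870,000 × [2.75%·d + 1.85%·(365−d)] / 365 = €45,338.53
Solving gives d = 233, so the new rate took effect on August 22, 2011.

233 days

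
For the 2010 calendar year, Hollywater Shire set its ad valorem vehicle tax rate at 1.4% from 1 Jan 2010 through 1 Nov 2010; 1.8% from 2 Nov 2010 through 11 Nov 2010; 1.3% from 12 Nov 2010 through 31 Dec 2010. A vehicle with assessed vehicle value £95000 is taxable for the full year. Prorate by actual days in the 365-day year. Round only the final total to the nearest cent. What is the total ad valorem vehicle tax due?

1 Jan – 1 Nov 2010: 305 days at 1.4% → £95000 × 1.4% × 305/365 = £1111.3699
2 Nov – 11 Nov 2010: 10 days at 1.8% → £95000 × 1.8% × 10/365 = £46.8493
12 Nov – 31 Dec 2010: 50 days at 1.3% → £95000 × 1.3% × 50/365 = £169.1781
Total = £1327.3973

£1327.40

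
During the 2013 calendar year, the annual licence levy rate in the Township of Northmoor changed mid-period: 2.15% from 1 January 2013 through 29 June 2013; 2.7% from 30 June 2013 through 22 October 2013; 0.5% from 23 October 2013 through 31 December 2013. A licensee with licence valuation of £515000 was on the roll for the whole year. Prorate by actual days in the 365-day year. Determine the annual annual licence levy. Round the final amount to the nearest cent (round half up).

1 January – 29 June 2013: 180 days at 2.15% → £515000 × 2.15% × 180/365 = £5460.4110
30 June – 22 October 2013: 115 days at 2.7% → £515000 × 2.7% × 115/365 = £4381.0274
23 October – 31 December 2013: 70 days at 0.5% → £515000 × 0.5% × 70/365 = £493.8356
Total = £10335.2740

£10335.27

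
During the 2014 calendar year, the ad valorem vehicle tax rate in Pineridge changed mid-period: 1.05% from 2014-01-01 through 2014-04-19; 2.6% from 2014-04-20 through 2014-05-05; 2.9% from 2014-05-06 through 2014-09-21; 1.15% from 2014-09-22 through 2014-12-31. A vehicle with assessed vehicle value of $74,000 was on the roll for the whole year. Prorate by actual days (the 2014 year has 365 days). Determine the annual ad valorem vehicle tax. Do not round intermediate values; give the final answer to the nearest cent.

2014-01-01 to 2014-04-19: 109 days at 1.05% → $74,000 × 1.05% × 109/365 = $232.0356
2014-04-20 to 2014-05-05: 16 days at 2.6% → $74,000 × 2.6% × 16/365 = $84.3397
2014-05-06 to 2014-09-21: 139 days at 2.9% → $74,000 × 2.9% × 139/365 = $817.2438
2014-09-22 to 2014-12-31: 101 days at 1.15% → $74,000 × 1.15% × 101/365 = $235.4822
Total = $1,369.1014

$1,369.10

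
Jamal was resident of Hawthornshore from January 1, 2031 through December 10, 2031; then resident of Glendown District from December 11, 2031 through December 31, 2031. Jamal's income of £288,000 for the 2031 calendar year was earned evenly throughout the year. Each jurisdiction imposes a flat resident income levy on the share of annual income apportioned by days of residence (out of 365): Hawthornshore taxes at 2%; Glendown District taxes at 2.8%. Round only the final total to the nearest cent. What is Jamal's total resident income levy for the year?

£5,892.56

Hawthornshore, January 1 – December 10, 2031: 344 days → £288,000 × 2% × 344/365 = £5,428.6027
Glendown District, December 11 – December 31, 2031: 21 days → £288,000 × 2.8% × 21/365 = £463.9562
Total = £5,892.5589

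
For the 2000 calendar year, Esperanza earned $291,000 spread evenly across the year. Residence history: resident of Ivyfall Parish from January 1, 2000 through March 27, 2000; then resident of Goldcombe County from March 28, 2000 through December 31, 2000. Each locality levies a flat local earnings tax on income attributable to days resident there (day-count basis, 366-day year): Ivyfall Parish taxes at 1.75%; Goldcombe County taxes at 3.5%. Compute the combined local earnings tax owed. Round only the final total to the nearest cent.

$8,974.49

Ivyfall Parish, January 1 – March 27, 2000: 87 days → $291,000 × 1.75% × 87/366 = $1,210.5123
Goldcombe County, March 28 – December 31, 2000: 279 days → $291,000 × 3.5% × 279/366 = $7,763.9754
Total = $8,974.4877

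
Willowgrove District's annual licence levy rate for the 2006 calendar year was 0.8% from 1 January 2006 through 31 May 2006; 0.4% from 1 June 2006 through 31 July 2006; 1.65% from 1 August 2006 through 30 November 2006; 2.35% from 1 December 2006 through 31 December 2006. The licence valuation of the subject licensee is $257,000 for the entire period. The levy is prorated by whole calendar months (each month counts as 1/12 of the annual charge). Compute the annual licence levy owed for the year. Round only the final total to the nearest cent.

1 January – 31 May 2006: 5 months at 0.8% → $257,000 × 0.8% × 5/12 = $856.6667
1 June – 31 July 2006: 2 months at 0.4% → $257,000 × 0.4% × 2/12 = $171.3333
1 August – 30 November 2006: 4 months at 1.65% → $257,000 × 1.65% × 4/12 = $1,413.5000
1 December – 31 December 2006: 1 month at 2.35% → $257,000 × 2.35% × 1/12 = $503.2917
Total = $2,944.7917

$2,944.79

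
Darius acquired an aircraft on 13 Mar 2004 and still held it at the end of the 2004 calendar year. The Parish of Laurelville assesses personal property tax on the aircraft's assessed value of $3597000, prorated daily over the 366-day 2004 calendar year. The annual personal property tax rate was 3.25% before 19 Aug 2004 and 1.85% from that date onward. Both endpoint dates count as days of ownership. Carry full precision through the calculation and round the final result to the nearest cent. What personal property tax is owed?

13 Mar – 18 Aug 2004: 159 days at 3.25% → $3597000 × 3.25% × 159/366 = $50785.5123
19 Aug – 31 Dec 2004: 135 days at 1.85% → $3597000 × 1.85% × 135/366 = $24545.1025
Total = $75330.6148

$75330.61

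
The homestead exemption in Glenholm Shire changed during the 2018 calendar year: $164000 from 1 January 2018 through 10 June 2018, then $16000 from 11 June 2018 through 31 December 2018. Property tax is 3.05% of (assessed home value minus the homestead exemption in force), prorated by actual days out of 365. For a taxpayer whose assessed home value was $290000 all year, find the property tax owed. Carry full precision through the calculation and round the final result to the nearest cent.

1 January – 10 June 2018: 161 days, exemption $164000 → ($290000 − $164000) × 3.05% × 161/365 = $1695.1315
11 June – 31 December 2018: 204 days, exemption $16000 → ($290000 − $16000) × 3.05% × 204/365 = $4670.7616
Total = $6365.8932

$6365.89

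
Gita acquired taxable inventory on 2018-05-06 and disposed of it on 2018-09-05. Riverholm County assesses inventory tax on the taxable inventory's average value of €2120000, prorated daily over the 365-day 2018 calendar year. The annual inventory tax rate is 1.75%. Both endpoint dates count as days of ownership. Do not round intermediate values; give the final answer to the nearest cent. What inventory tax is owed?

Days held (2018-05-06 to 2018-09-05): 123 out of 365
Tax = €2120000 × 1.75% × 123/365 = €12502.1918

€12502.19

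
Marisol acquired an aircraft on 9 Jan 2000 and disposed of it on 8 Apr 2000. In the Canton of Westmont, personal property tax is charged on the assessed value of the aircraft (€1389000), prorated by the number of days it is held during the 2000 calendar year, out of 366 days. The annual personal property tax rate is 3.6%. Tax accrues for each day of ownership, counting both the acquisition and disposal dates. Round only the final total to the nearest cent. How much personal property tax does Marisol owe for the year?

Days held (9 Jan – 8 Apr 2000): 91 out of 366
Tax = €1389000 × 3.6% × 91/366 = €12432.6885

€12432.69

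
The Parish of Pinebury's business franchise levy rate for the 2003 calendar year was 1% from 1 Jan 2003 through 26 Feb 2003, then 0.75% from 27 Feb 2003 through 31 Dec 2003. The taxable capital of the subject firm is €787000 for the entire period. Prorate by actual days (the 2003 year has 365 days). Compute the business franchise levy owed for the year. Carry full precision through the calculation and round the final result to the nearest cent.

€6209.75

1 Jan – 26 Feb 2003: 57 days at 1% → €787000 × 1% × 57/365 = €1229.0137
27 Feb – 31 Dec 2003: 308 days at 0.75% → €787000 × 0.75% × 308/365 = €4980.7397
Total = €6209.7534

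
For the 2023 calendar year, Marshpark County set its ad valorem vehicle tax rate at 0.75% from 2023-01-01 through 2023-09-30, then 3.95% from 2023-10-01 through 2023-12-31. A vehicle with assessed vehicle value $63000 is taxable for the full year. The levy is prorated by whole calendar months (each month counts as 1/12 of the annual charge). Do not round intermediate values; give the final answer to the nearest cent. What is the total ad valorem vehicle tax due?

2023-01-01 to 2023-09-30: 9 months at 0.75% → $63000 × 0.75% × 9/12 = $354.3750
2023-10-01 to 2023-12-31: 3 months at 3.95% → $63000 × 3.95% × 3/12 = $622.1250
Total = $976.5000

$976.50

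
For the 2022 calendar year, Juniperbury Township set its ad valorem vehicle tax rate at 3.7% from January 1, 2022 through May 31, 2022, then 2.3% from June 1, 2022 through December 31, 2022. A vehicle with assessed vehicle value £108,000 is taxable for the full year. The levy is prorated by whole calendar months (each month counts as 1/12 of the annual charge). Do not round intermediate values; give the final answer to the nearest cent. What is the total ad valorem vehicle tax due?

£3,114.00

January 1 – May 31, 2022: 5 months at 3.7% → £108,000 × 3.7% × 5/12 = £1,665.0000
June 1 – December 31, 2022: 7 months at 2.3% → £108,000 × 2.3% × 7/12 = £1,449.0000
Total = £3,114.0000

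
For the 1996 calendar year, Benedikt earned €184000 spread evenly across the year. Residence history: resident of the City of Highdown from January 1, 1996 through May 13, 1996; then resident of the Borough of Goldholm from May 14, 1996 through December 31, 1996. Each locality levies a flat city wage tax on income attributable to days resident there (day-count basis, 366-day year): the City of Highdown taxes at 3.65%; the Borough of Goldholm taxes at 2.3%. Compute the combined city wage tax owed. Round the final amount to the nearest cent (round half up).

The City of Highdown, January 1 – May 13, 1996: 134 days → €184000 × 3.65% × 134/366 = €2458.8634
The Borough of Goldholm, May 14 – December 31, 1996: 232 days → €184000 × 2.3% × 232/366 = €2682.5792
Total = €5141.4426

€5141.44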